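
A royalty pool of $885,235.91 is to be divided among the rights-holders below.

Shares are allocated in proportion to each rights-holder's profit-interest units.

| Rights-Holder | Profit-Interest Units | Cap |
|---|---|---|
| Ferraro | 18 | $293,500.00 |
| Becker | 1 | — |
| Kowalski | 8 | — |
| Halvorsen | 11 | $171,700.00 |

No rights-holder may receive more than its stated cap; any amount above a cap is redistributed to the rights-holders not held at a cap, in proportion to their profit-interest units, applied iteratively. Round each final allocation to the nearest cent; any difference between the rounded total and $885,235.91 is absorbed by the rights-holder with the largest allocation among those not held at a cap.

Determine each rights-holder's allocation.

Profit-interest units total: 38.
Pro-rata shares before constraints: Ferraro 419,322.2732; Becker 23,295.6818; Kowalski 186,365.4547; Halvorsen 256,252.5003.
Capped: Ferraro ($293,500.00), Halvorsen ($171,700.00); balance $420,035.91 reallocated over remaining profit-interest units 9.
Remaining shares: Becker 46,670.6567 → $46,670.66; Kowalski 373,365.2533 → $373,365.25.

Ferraro: $293,500.00; Becker: $46,670.66; Kowalski: $373,365.25; Halvorsen: $171,700.00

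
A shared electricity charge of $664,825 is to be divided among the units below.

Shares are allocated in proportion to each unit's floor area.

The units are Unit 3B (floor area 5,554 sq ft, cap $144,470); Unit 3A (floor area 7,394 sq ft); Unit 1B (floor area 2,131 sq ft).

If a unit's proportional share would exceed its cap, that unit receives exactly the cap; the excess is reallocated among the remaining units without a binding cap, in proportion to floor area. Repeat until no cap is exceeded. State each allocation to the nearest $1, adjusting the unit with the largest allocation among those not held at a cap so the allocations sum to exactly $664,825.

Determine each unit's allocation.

Total floor area = 15,079.
Unconstrained shares: Unit 3B 244,872.87; Unit 3A 325,997.48; Unit 1B 93,954.64.
Cap binds for Unit 3B ($144,470); remaining pool $520,355 reallocated over remaining floor area 9,525.
Redistributed shares: Unit 3A 403,937.52 → $403,938; Unit 1B 116,417.48 → $116,417.

Unit 3B: $144,470; Unit 3A: $403,938; Unit 1B: $116,417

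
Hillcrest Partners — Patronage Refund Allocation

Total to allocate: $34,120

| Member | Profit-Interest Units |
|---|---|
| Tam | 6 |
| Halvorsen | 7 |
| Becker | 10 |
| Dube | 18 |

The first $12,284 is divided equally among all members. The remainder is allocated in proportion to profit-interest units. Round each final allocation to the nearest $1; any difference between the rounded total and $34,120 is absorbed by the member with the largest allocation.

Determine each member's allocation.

$12,284 shared equally gives $3,071 per member.
Remainder $21,836 by profit-interest units (total 41): Tam 3,195.51 → $3,196; Halvorsen 3,728.10 → $3,728; Becker 5,325.85 → $5,326; Dube 9,586.54 → $9,587.
Rounding difference −$1 on remainder applied to Dube.
Totals: Tam $3,071 + $3,196 = $6,267; Halvorsen $3,071 + $3,728 = $6,799; Becker $3,071 + $5,326 = $8,397; Dube $3,071 + $9,586 = $12,657.

Tam: $6,267 · Halvorsen: $6,799 · Becker: $8,397 · Dube: $12,657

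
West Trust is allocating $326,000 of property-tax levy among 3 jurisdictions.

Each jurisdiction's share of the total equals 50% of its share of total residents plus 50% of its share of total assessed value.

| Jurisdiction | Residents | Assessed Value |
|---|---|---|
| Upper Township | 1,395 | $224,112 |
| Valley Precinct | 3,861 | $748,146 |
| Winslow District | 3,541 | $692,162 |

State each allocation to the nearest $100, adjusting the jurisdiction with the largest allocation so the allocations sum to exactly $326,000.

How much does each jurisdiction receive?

Upper Township: $47,800 | Valley Precinct: $144,800 | Winslow District: $133,400

Totals — residents 8,797, assessed value 1,664,420.
Blended shares (50% residents + 50% assessed value): Upper Township 0.1466; Valley Precinct 0.4442; Winslow District 0.4092.
Unrounded shares: Upper Township 47,795.76; Valley Precinct 144,808.08; Winslow District 133,396.16.
Rounded to nearest $100: Upper Township $47,800; Valley Precinct $144,800; Winslow District $133,400. Sum = $326,000.
Sum already equals the total — no adjustment.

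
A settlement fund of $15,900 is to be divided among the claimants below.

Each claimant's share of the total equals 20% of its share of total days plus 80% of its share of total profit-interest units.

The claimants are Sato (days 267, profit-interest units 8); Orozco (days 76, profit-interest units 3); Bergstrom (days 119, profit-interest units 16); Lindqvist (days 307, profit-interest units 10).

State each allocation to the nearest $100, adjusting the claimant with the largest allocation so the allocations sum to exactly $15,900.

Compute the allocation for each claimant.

Sato: $3,900 · Orozco: $1,300 · Bergstrom: $6,000 · Lindqvist: $4,700

Totals — days 769, profit-interest units 37.
Composite weights (20% days + 80% profit-interest units): Sato 0.2424; Orozco 0.0846; Bergstrom 0.3769; Lindqvist 0.2961.
Raw shares: Sato 3,854.38; Orozco 1,345.63; Bergstrom 5,992.63; Lindqvist 4,707.36.
Rounded to nearest $100: Sato $3,900; Orozco $1,300; Bergstrom $6,000; Lindqvist $4,700. Sum = $15,900.
Rounded total matches; no reconciliation needed.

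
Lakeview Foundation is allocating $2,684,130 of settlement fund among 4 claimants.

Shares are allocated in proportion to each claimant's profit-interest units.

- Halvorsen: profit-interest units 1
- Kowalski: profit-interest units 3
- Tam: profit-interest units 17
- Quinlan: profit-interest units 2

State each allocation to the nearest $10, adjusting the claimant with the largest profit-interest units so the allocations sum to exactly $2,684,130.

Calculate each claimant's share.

Halvorsen: $116,700 | Kowalski: $350,100 | Tam: $1,983,930 | Quinlan: $233,400

Sum of profit-interest units: 23.
Unrounded shares: Halvorsen 1/23 × $2,684,130 = 116,701.30; Kowalski 3/23 × $2,684,130 = 350,103.91; Tam 17/23 × $2,684,130 = 1,983,922.17; Quinlan 2/23 × $2,684,130 = 233,402.61.
At nearest $10: Halvorsen $116,700; Kowalski $350,100; Tam $1,983,920; Quinlan $233,400. Sum = $2,684,120.
Difference $2,684,130 − $2,684,120 = +$10 applied to largest profit-interest units (Tam): Tam becomes $1,983,930.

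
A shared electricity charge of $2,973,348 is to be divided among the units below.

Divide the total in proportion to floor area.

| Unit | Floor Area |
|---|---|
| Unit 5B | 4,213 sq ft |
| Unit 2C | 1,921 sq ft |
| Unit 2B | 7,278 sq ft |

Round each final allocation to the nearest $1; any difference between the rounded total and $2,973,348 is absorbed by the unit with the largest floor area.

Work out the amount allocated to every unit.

Combined floor area = 13,412.
Unrounded shares: Unit 5B 4,213/13,412 × $2,973,348 = 933,993.08; Unit 2C 1,921/13,412 × $2,973,348 = 425,872.47; Unit 2B 7,278/13,412 × $2,973,348 = 1,613,482.46.
At nearest $1: Unit 5B $933,993; Unit 2C $425,872; Unit 2B $1,613,482. Sum = $2,973,347.
Difference $2,973,348 − $2,973,347 = +$1 applied to largest floor area (Unit 2B): Unit 2B becomes $1,613,483.

Unit 5B: $933,993 | Unit 2C: $425,872 | Unit 2B: $1,613,483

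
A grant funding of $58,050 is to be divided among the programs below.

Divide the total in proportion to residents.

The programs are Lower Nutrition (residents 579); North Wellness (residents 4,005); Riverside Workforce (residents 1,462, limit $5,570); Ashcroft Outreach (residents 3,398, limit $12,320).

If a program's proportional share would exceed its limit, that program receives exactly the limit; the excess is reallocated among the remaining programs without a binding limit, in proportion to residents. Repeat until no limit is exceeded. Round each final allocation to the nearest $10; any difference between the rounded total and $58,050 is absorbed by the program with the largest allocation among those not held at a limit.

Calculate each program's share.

Lower Nutrition: $5,070; North Wellness: $35,090; Riverside Workforce: $5,570; Ashcroft Outreach: $12,320

Sum of residents: 9,444.
Pro-rata shares before constraints: Lower Nutrition 3,558.97; North Wellness 24,617.77; Riverside Workforce 8,986.56; Ashcroft Outreach 20,886.69.
Capped: Riverside Workforce ($5,570), Ashcroft Outreach ($12,320); balance $40,160 reallocated over remaining residents 4,584.
Redistributed shares: Lower Nutrition 5,072.57 → $5,070; North Wellness 35,087.43 → $35,090.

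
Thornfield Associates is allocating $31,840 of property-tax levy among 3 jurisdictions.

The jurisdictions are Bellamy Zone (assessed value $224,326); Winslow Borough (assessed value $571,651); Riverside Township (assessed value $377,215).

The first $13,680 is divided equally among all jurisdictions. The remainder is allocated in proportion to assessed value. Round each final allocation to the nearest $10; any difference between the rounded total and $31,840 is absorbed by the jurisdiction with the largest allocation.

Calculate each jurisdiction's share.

$13,680 shared equally gives $4,560 per jurisdiction.
Remainder $18,160 by assessed value (total 1,173,192): Bellamy Zone 3,472.37 → $3,470; Winslow Borough 8,848.66 → $8,850; Riverside Township 5,838.96 → $5,840.
Totals: Bellamy Zone $4,560 + $3,470 = $8,030; Winslow Borough $4,560 + $8,850 = $13,410; Riverside Township $4,560 + $5,840 = $10,400.

Bellamy Zone: $8,030 · Winslow Borough: $13,410 · Riverside Township: $10,400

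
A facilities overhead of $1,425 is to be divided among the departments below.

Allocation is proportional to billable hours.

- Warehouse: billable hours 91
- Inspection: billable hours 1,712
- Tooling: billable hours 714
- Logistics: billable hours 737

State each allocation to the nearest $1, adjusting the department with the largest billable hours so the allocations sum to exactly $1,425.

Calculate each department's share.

Warehouse: $40 | Inspection: $749 | Tooling: $313 | Logistics: $323

Combined billable hours = 3,254.
Pro-rata amounts: Warehouse 91/3,254 × $1,425 = 39.85; Inspection 1,712/3,254 × $1,425 = 749.72; Tooling 714/3,254 × $1,425 = 312.68; Logistics 737/3,254 × $1,425 = 322.75.
After rounding ($1): Warehouse $40; Inspection $750; Tooling $313; Logistics $323. Sum = $1,426.
Difference $1,425 − $1,426 = −$1 applied to largest billable hours (Inspection): Inspection becomes $749.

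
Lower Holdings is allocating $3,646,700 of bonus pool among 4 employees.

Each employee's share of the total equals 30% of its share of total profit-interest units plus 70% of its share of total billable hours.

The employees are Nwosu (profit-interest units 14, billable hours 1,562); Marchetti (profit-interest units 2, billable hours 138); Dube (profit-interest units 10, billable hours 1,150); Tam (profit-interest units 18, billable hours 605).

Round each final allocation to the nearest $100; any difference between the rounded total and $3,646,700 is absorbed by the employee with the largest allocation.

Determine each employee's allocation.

Nwosu: $1,502,200; Marchetti: $151,700; Dube: $1,098,300; Tam: $894,500

Profit-interest units total 44; billable hours total 3,455.
Blended shares (30% profit-interest units + 70% billable hours): Nwosu 0.4119; Marchetti 0.0416; Dube 0.3012; Tam 0.2453.
Unrounded shares: Nwosu 1,502,161.18; Marchetti 151,687.56; Dube 1,098,303.90; Tam 894,547.36.
At nearest $100: Nwosu $1,502,200; Marchetti $151,700; Dube $1,098,300; Tam $894,500. Sum = $3,646,700.
Rounded total matches; no reconciliation needed.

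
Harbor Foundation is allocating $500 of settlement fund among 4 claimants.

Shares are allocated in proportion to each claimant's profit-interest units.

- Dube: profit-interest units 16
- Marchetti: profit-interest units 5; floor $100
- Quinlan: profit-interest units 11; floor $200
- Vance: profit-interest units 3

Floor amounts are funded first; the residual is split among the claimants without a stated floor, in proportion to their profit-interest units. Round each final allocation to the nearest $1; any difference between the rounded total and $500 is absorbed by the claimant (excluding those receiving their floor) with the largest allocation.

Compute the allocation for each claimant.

Dube: $168 · Marchetti: $100 · Quinlan: $200 · Vance: $32

Minimums first: Marchetti $100; Quinlan $200. Remaining pool $200.
Remaining pool split over remaining profit-interest units 19: Dube 168.42 → $168; Vance 31.58 → $32.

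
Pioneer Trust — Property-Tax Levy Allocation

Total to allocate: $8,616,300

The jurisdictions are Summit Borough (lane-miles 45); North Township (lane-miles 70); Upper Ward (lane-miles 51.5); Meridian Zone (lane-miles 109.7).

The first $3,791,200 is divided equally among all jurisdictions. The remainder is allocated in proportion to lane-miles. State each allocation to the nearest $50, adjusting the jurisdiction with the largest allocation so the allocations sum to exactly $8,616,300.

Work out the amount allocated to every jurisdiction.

Equal tier: $3,791,200 ÷ 4 = $947,800 apiece.
Remainder $4,825,100 by lane-miles (total 276.2): Summit Borough 786,131.43 → $786,150; North Township 1,222,871.11 → $1,222,850; Upper Ward 899,683.74 → $899,700; Meridian Zone 1,916,413.72 → $1,916,400.
Totals: Summit Borough $947,800 + $786,150 = $1,733,950; North Township $947,800 + $1,222,850 = $2,170,650; Upper Ward $947,800 + $899,700 = $1,847,500; Meridian Zone $947,800 + $1,916,400 = $2,864,200.

Summit Borough: $1,733,950; North Township: $2,170,650; Upper Ward: $1,847,500; Meridian Zone: $2,864,200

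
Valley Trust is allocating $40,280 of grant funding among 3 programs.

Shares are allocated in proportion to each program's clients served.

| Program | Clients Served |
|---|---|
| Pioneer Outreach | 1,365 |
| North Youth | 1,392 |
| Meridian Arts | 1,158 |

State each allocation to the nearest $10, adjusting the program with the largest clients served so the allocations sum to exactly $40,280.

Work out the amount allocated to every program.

Pioneer Outreach: $14,040; North Youth: $14,330; Meridian Arts: $11,910

Clients served total: 3,915.
Pro-rata amounts: Pioneer Outreach 1,365/3,915 × $40,280 = 14,043.98; North Youth 1,392/3,915 × $40,280 = 14,321.78; Meridian Arts 1,158/3,915 × $40,280 = 11,914.24.
After rounding ($10): Pioneer Outreach $14,040; North Youth $14,320; Meridian Arts $11,910. Sum = $40,270.
Difference $40,280 − $40,270 = +$10 applied to largest clients served (North Youth): North Youth becomes $14,330.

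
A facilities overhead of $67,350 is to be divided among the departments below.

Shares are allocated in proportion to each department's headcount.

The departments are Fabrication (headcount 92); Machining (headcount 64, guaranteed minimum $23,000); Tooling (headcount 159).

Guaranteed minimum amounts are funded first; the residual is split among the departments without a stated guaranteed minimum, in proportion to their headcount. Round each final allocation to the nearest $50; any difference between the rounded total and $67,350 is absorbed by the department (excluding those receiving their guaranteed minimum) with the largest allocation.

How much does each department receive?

Fund the minimums — Machining $23,000. Residual $44,350.
Residual split over remaining headcount 251: Fabrication 16,255.78 → $16,250; Tooling 28,094.22 → $28,100.

Fabrication: $16,250; Machining: $23,000; Tooling: $28,100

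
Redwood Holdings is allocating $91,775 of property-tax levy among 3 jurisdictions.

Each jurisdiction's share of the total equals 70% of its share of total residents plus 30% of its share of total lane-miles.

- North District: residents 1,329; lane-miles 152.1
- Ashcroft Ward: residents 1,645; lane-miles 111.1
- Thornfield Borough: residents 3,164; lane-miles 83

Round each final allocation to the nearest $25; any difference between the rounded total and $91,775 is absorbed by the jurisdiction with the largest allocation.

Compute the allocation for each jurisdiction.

Residents total 6,138; lane-miles total 346.2.
Composite weights (70% residents + 30% lane-miles): North District 0.2834; Ashcroft Ward 0.2839; Thornfield Borough 0.4328.
Raw shares: North District 26,005.96; Ashcroft Ward 26,052.69; Thornfield Borough 39,716.36.
After rounding ($25): North District $26,000; Ashcroft Ward $26,050; Thornfield Borough $39,725. Sum = $91,775.
No rounding difference to absorb.

North District: $26,000; Ashcroft Ward: $26,050; Thornfield Borough: $39,725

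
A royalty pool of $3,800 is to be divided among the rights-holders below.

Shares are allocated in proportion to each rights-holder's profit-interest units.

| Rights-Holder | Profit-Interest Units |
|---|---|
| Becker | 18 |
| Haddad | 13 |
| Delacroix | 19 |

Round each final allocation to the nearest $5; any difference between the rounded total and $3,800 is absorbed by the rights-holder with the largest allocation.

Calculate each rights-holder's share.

Becker: $1,370 · Haddad: $990 · Delacroix: $1,440

Total profit-interest units = 50.
Unrounded shares: Becker 18/50 × $3,800 = 1,368.00; Haddad 13/50 × $3,800 = 988.00; Delacroix 19/50 × $3,800 = 1,444.00.
Rounded to nearest $5: Becker $1,370; Haddad $990; Delacroix $1,445. Sum = $3,805.
Difference $3,800 − $3,805 = −$5 applied to largest allocation (Delacroix): Delacroix becomes $1,440.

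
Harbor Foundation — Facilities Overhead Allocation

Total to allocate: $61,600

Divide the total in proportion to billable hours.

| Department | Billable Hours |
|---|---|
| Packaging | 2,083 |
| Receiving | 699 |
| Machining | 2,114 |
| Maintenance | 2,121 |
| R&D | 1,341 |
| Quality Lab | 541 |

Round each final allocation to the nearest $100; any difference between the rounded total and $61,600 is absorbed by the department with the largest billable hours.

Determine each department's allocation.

Total billable hours = 8,899.
Raw shares: Packaging 2,083/8,899 × $61,600 = 14,418.79; Receiving 699/8,899 × $61,600 = 4,838.57; Machining 2,114/8,899 × $61,600 = 14,633.37; Maintenance 2,121/8,899 × $61,600 = 14,681.83; R&D 1,341/8,899 × $61,600 = 9,282.57; Quality Lab 541/8,899 × $61,600 = 3,744.87.
After rounding ($100): Packaging $14,400; Receiving $4,800; Machining $14,600; Maintenance $14,700; R&D $9,300; Quality Lab $3,700. Sum = $61,500.
Difference $61,600 − $61,500 = +$100 applied to largest billable hours (Maintenance): Maintenance becomes $14,800.

Packaging: $14,400; Receiving: $4,800; Machining: $14,600; Maintenance: $14,800; R&D: $9,300; Quality Lab: $3,700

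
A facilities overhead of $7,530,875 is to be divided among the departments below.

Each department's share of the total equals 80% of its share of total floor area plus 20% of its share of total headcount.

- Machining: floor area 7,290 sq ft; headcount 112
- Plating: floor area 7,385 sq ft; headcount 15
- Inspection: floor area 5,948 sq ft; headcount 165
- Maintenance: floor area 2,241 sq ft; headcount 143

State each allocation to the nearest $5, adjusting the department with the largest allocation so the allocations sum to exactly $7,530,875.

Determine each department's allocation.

Machining: $2,308,725; Plating: $1,997,895; Inspection: $2,138,615; Maintenance: $1,085,640

Floor area total 22,864; headcount total 435.
Combined weights (80% floor area + 20% headcount): Machining 0.3066; Plating 0.2653; Inspection 0.2840; Maintenance 0.1442.
Pro-rata amounts: Machining 2,308,723.26; Plating 1,997,896.20; Inspection 2,138,615.12; Maintenance 1,085,640.42.
After rounding ($5): Machining $2,308,725; Plating $1,997,895; Inspection $2,138,615; Maintenance $1,085,640. Sum = $7,530,875.
Rounded total matches; no reconciliation needed.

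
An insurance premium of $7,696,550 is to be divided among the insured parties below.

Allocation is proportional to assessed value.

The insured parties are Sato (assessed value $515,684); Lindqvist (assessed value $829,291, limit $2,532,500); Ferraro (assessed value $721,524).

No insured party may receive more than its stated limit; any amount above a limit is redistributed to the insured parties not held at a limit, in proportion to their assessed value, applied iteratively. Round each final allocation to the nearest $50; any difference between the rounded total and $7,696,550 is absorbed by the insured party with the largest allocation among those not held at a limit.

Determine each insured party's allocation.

Sato: $2,152,450; Lindqvist: $2,532,500; Ferraro: $3,011,600

Assessed value total: 2,066,499.
Unconstrained shares: Sato 1,920,633.73; Lindqvist 3,088,643.96; Ferraro 2,687,272.31.
Capped: Lindqvist ($2,532,500); balance $5,164,050 reallocated over remaining assessed value 1,237,208.
Remaining shares: Sato 2,152,441.59 → $2,152,450; Ferraro 3,011,608.41 → $3,011,600.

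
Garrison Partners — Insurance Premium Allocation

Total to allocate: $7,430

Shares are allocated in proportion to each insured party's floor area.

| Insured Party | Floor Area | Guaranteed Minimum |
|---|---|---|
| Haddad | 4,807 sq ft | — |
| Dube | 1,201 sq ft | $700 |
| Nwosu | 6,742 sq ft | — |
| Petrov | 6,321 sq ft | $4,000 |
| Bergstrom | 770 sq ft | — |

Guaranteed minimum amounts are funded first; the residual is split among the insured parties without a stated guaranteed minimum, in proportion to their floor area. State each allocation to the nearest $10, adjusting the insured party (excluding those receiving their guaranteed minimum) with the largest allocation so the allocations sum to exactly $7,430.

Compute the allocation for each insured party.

Minimums first: Dube $700; Petrov $4,000. Balance $2,730.
Balance split over remaining floor area 12,319: Haddad 1,065.27 → $1,070; Nwosu 1,494.09 → $1,490; Bergstrom 170.64 → $170.

Haddad: $1,070 | Dube: $700 | Nwosu: $1,490 | Petrov: $4,000 | Bergstrom: $170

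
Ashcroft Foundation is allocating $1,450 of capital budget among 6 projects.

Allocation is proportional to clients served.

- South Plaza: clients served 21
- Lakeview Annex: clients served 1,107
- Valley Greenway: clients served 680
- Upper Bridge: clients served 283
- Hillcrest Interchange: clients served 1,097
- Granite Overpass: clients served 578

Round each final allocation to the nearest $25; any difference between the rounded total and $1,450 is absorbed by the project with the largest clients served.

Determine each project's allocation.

South Plaza: $0 · Lakeview Annex: $450 · Valley Greenway: $250 · Upper Bridge: $100 · Hillcrest Interchange: $425 · Granite Overpass: $225

Clients served total: 3,766.
Proportional shares: South Plaza 21/3,766 × $1,450 = 8.09; Lakeview Annex 1,107/3,766 × $1,450 = 426.22; Valley Greenway 680/3,766 × $1,450 = 261.82; Upper Bridge 283/3,766 × $1,450 = 108.96; Hillcrest Interchange 1,097/3,766 × $1,450 = 422.37; Granite Overpass 578/3,766 × $1,450 = 222.54.
At nearest $25: South Plaza $0; Lakeview Annex $425; Valley Greenway $250; Upper Bridge $100; Hillcrest Interchange $425; Granite Overpass $225. Sum = $1,425.
Difference $1,450 − $1,425 = +$25 applied to largest clients served (Lakeview Annex): Lakeview Annex becomes $450.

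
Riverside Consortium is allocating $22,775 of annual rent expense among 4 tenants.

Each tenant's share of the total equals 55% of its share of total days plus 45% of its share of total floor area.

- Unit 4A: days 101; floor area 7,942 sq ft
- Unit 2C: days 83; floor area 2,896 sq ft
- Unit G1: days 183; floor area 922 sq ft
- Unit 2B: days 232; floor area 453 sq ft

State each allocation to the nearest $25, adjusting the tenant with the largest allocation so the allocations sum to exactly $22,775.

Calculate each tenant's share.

Unit 4A: $8,775; Unit 2C: $4,175; Unit G1: $4,600; Unit 2B: $5,225

Days total 599; floor area total 12,213.
Composite weights (55% days + 45% floor area): Unit 4A 0.3854; Unit 2C 0.1829; Unit G1 0.2020; Unit 2B 0.2297.
Proportional shares: Unit 4A 8,776.77; Unit 2C 4,165.92; Unit G1 4,600.60; Unit 2B 5,231.71.
Rounded to nearest $25: Unit 4A $8,775; Unit 2C $4,175; Unit G1 $4,600; Unit 2B $5,225. Sum = $22,775.
Sum already equals the total — no adjustment.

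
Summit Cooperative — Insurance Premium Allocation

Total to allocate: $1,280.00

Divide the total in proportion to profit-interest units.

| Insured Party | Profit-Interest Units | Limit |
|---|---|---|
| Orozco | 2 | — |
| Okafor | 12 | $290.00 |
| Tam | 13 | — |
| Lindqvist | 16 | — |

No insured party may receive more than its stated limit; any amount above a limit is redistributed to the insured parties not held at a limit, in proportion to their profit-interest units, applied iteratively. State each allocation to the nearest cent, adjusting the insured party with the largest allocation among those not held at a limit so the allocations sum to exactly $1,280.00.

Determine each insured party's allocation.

Orozco: $63.87 · Okafor: $290.00 · Tam: $415.16 · Lindqvist: $510.97

Combined profit-interest units = 43.
Pro-rata shares before constraints: Orozco 59.5349; Okafor 357.2093; Tam 386.9767; Lindqvist 476.2791.
Capped: Okafor ($290.00); residual $990.00 reallocated over remaining profit-interest units 31.
Redistributed shares: Orozco 63.8710 → $63.87; Tam 415.1613 → $415.16; Lindqvist 510.9677 → $510.97.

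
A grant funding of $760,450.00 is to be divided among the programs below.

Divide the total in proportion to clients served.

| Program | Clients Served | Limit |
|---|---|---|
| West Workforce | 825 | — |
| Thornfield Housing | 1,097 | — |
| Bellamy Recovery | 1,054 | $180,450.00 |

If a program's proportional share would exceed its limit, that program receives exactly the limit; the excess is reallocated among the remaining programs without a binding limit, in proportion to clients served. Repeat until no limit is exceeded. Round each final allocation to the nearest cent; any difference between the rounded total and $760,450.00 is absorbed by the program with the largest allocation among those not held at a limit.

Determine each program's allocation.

West Workforce: $248,959.42 · Thornfield Housing: $331,040.58 · Bellamy Recovery: $180,450.00

Total clients served = 2,976.
Proportional shares (ignoring caps): West Workforce 210,810.2319; Thornfield Housing 280,313.7265; Bellamy Recovery 269,326.0417.
Capped: Bellamy Recovery ($180,450.00); residual $580,000.00 reallocated over remaining clients served 1,922.
Shares after redistribution: West Workforce 248,959.4173 → $248,959.42; Thornfield Housing 331,040.5827 → $331,040.58.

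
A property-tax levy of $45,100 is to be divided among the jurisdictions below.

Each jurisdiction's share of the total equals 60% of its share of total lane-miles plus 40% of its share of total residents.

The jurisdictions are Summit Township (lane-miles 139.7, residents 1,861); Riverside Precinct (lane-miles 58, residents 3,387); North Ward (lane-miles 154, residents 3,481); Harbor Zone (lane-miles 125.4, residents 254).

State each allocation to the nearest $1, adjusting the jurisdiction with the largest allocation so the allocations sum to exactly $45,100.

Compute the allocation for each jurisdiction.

Lane-miles total 477.1; residents total 8,983.
Blended shares (60% lane-miles + 40% residents): Summit Township 0.2586; Riverside Precinct 0.2238; North Ward 0.3487; Harbor Zone 0.1690.
Proportional shares: Summit Township 11,660.79; Riverside Precinct 10,091.53; North Ward 15,725.20; Harbor Zone 7,622.49.
After rounding ($1): Summit Township $11,661; Riverside Precinct $10,092; North Ward $15,725; Harbor Zone $7,622. Sum = $45,100.
Rounded total matches; no reconciliation needed.

Summit Township: $11,661; Riverside Precinct: $10,092; North Ward: $15,725; Harbor Zone: $7,622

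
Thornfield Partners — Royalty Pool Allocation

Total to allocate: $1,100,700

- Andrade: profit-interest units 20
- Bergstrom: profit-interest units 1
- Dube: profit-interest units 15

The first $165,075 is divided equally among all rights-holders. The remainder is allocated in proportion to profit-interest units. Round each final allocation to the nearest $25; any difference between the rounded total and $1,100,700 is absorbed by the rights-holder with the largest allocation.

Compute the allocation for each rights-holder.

Equal tier: $165,075 ÷ 3 = $55,025 apiece.
Remainder $935,625 by profit-interest units (total 36): Andrade 519,791.67 → $519,800; Bergstrom 25,989.58 → $26,000; Dube 389,843.75 → $389,850.
Rounding difference −$25 on remainder applied to Andrade.
Totals: Andrade $55,025 + $519,775 = $574,800; Bergstrom $55,025 + $26,000 = $81,025; Dube $55,025 + $389,850 = $444,875.

Andrade: $574,800 · Bergstrom: $81,025 · Dube: $444,875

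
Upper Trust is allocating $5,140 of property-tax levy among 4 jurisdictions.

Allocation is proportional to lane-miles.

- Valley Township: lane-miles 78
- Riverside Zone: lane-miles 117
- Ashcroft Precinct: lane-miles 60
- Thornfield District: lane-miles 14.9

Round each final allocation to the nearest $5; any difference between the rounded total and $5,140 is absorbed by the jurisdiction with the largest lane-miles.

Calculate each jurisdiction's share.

Valley Township: $1,485; Riverside Zone: $2,225; Ashcroft Precinct: $1,145; Thornfield District: $285

Combined lane-miles = 269.9.
Raw shares: Valley Township 78/269.9 × $5,140 = 1,485.44; Riverside Zone 117/269.9 × $5,140 = 2,228.16; Ashcroft Precinct 60/269.9 × $5,140 = 1,142.65; Thornfield District 14.9/269.9 × $5,140 = 283.76.
Rounded to nearest $5: Valley Township $1,485; Riverside Zone $2,230; Ashcroft Precinct $1,145; Thornfield District $285. Sum = $5,145.
Difference $5,140 − $5,145 = −$5 applied to largest lane-miles (Riverside Zone): Riverside Zone becomes $2,225.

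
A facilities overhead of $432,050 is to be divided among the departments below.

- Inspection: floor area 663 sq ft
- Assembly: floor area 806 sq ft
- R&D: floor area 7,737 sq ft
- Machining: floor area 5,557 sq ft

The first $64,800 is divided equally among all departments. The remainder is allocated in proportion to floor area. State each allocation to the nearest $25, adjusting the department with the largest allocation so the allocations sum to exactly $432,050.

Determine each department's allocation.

First tranche $64,800 split equally: $16,200 each.
Remainder $367,250 by floor area (total 14,763): Inspection 16,493.04 → $16,500; Assembly 20,050.36 → $20,050; R&D 192,468.55 → $192,475; Machining 138,238.04 → $138,250.
Rounding difference −$25 on remainder applied to R&D.
Totals: Inspection $16,200 + $16,500 = $32,700; Assembly $16,200 + $20,050 = $36,250; R&D $16,200 + $192,450 = $208,650; Machining $16,200 + $138,250 = $154,450.

Inspection: $32,700 · Assembly: $36,250 · R&D: $208,650 · Machining: $154,450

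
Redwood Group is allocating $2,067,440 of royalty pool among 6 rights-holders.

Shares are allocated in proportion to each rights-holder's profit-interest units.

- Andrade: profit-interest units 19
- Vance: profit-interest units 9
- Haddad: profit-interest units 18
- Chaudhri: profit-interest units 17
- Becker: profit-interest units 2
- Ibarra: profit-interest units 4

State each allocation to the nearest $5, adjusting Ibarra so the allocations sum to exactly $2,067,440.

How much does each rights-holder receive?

Combined profit-interest units = 69.
Proportional shares: Andrade 19/69 × $2,067,440 = 569,295.07; Vance 9/69 × $2,067,440 = 269,666.09; Haddad 18/69 × $2,067,440 = 539,332.17; Chaudhri 17/69 × $2,067,440 = 509,369.28; Becker 2/69 × $2,067,440 = 59,925.80; Ibarra 4/69 × $2,067,440 = 119,851.59.
Rounded to nearest $5: Andrade $569,295; Vance $269,665; Haddad $539,330; Chaudhri $509,370; Becker $59,925; Ibarra $119,850. Sum = $2,067,435.
Difference $2,067,440 − $2,067,435 = +$5 applied to Ibarra: Ibarra becomes $119,855.

Andrade: $569,295 | Vance: $269,665 | Haddad: $539,330 | Chaudhri: $509,370 | Becker: $59,925 | Ibarra: $119,855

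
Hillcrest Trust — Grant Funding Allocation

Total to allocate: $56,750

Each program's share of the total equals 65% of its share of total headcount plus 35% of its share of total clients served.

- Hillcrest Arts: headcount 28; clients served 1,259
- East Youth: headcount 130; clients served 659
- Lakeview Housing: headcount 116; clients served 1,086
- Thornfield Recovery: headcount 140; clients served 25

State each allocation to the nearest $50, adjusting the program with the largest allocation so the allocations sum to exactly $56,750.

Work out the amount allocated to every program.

Hillcrest Arts: $10,750 · East Youth: $15,900 · Lakeview Housing: $17,450 · Thornfield Recovery: $12,650

Headcount total 414; clients served total 3,029.
Composite weights (65% headcount + 35% clients served): Hillcrest Arts 0.1894; East Youth 0.2803; Lakeview Housing 0.3076; Thornfield Recovery 0.2227.
Pro-rata amounts: Hillcrest Arts 10,750.63; East Youth 15,904.39; Lakeview Housing 17,457.01; Thornfield Recovery 12,637.97.
At nearest $50: Hillcrest Arts $10,750; East Youth $15,900; Lakeview Housing $17,450; Thornfield Recovery $12,650. Sum = $56,750.
Rounded total matches; no reconciliation needed.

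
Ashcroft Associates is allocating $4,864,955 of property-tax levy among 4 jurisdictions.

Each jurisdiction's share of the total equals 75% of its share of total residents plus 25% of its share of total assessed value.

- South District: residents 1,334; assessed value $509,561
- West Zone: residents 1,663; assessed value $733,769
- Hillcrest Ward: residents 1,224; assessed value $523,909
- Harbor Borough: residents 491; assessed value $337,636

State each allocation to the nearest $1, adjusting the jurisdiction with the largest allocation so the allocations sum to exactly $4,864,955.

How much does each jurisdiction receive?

Totals — residents 4,712, assessed value 2,104,875.
Composite weights (75% residents + 25% assessed value): South District 0.2729; West Zone 0.3518; Hillcrest Ward 0.2570; Harbor Borough 0.1183.
Pro-rata amounts: South District 1,327,411.48; West Zone 1,711,723.02; Hillcrest Ward 1,250,524.03; Harbor Borough 575,296.48.
Rounded to nearest $1: South District $1,327,411; West Zone $1,711,723; Hillcrest Ward $1,250,524; Harbor Borough $575,296. Sum = $4,864,954.
Difference $4,864,955 − $4,864,954 = +$1 applied to largest allocation (West Zone): West Zone becomes $1,711,724.

South District: $1,327,411 · West Zone: $1,711,724 · Hillcrest Ward: $1,250,524 · Harbor Borough: $575,296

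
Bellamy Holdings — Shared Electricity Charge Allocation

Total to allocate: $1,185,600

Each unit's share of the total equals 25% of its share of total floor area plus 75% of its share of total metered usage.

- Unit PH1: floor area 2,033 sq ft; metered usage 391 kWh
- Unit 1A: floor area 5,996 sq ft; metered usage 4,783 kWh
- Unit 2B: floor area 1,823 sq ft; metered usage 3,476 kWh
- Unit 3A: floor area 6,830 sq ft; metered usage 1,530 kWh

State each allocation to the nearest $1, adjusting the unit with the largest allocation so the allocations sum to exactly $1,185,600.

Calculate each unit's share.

Unit PH1: $70,275; Unit 1A: $524,319; Unit 2B: $336,011; Unit 3A: $254,995

Floor area total 16,682; metered usage total 10,180.
Blended shares (25% floor area + 75% metered usage): Unit PH1 0.0593; Unit 1A 0.4422; Unit 2B 0.2834; Unit 3A 0.2151.
Unrounded shares: Unit PH1 70,274.61; Unit 1A 524,319.10; Unit 2B 336,011.18; Unit 3A 254,995.12.
Rounded to nearest $1: Unit PH1 $70,275; Unit 1A $524,319; Unit 2B $336,011; Unit 3A $254,995. Sum = $1,185,600.
Sum already equals the total — no adjustment.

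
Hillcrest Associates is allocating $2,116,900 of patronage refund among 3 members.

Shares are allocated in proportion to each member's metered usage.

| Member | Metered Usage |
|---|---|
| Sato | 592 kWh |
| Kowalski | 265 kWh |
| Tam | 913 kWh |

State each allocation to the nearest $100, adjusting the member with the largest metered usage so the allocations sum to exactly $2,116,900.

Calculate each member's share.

Combined metered usage = 1,770.
Proportional shares: Sato 592/1,770 × $2,116,900 = 708,025.31; Kowalski 265/1,770 × $2,116,900 = 316,937.01; Tam 913/1,770 × $2,116,900 = 1,091,937.68.
Rounded to nearest $100: Sato $708,000; Kowalski $316,900; Tam $1,091,900. Sum = $2,116,800.
Difference $2,116,900 − $2,116,800 = +$100 applied to largest metered usage (Tam): Tam becomes $1,092,000.

Sato: $708,000; Kowalski: $316,900; Tam: $1,092,000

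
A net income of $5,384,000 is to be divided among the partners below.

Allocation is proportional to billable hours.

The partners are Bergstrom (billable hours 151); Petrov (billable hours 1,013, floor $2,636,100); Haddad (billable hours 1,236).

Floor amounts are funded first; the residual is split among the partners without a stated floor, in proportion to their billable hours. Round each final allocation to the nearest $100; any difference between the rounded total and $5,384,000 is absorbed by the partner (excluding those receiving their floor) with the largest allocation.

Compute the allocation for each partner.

Guaranteed amounts: Petrov $2,636,100. Balance $2,747,900.
Balance split over remaining billable hours 1,387: Bergstrom 299,158.54 → $299,200; Haddad 2,448,741.46 → $2,448,700.

Bergstrom: $299,200 · Petrov: $2,636,100 · Haddad: $2,448,700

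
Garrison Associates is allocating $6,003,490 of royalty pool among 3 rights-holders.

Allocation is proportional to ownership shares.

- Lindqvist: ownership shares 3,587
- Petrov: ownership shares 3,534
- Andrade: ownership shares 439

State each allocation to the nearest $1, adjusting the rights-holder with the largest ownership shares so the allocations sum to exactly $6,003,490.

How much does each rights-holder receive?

Ownership shares total: 7,560.
Pro-rata amounts: Lindqvist 3,587/7,560 × $6,003,490 = 2,848,481.30; Petrov 3,534/7,560 × $6,003,490 = 2,806,393.34; Andrade 439/7,560 × $6,003,490 = 348,615.36.
At nearest $1: Lindqvist $2,848,481; Petrov $2,806,393; Andrade $348,615. Sum = $6,003,489.
Difference $6,003,490 − $6,003,489 = +$1 applied to largest ownership shares (Lindqvist): Lindqvist becomes $2,848,482.

Lindqvist: $2,848,482; Petrov: $2,806,393; Andrade: $348,615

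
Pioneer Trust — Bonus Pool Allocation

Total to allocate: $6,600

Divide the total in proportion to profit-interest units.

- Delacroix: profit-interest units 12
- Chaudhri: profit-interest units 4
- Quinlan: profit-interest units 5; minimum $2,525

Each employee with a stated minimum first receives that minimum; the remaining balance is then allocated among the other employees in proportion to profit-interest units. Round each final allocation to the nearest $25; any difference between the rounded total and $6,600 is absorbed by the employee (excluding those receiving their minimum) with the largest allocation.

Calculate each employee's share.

Delacroix: $3,050 · Chaudhri: $1,025 · Quinlan: $2,525

Fund the minimums — Quinlan $2,525. Residual $4,075.
Residual split over remaining profit-interest units 16: Delacroix 3,056.25 → $3,050; Chaudhri 1,018.75 → $1,025.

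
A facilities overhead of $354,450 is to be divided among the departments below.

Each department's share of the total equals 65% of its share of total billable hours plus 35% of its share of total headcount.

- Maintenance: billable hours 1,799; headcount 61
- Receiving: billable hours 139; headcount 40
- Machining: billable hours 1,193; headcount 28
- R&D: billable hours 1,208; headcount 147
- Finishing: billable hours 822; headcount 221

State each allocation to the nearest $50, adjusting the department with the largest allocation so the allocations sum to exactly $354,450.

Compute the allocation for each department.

Totals — billable hours 5,161, headcount 497.
Combined weights (65% billable hours + 35% headcount): Maintenance 0.2695; Receiving 0.0457; Machining 0.1700; R&D 0.2557; Finishing 0.2592.
Pro-rata amounts: Maintenance 95,535.64; Receiving 16,189.61; Machining 60,245.94; R&D 90,619.46; Finishing 91,859.35.
After rounding ($50): Maintenance $95,550; Receiving $16,200; Machining $60,250; R&D $90,600; Finishing $91,850. Sum = $354,450.
Rounded total matches; no reconciliation needed.

Maintenance: $95,550; Receiving: $16,200; Machining: $60,250; R&D: $90,600; Finishing: $91,850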